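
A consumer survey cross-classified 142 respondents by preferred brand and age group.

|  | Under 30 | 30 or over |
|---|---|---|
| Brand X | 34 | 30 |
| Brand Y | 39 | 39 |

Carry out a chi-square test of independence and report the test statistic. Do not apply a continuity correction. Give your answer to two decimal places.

Row totals: 64, 78. Column totals: 73, 69. Grand total N = 142.
Expected counts (row total × column total / N):
  Brand X, Under 30: 64×73/142 = 32.901
  Brand X, 30 or over: 64×69/142 = 31.099
  Brand Y, Under 30: 78×73/142 = 40.099
  Brand Y, 30 or over: 78×69/142 = 37.901
Contributions (O − E)²/E:
  (34 − 32.901)²/32.901 = 0.0367
  (30 − 31.099)²/31.099 = 0.0388
  (39 − 40.099)²/40.099 = 0.0301
  (39 − 37.901)²/37.901 = 0.0319
χ² = 0.0367 + 0.0388 + 0.0301 + 0.0319 = 0.14

0.14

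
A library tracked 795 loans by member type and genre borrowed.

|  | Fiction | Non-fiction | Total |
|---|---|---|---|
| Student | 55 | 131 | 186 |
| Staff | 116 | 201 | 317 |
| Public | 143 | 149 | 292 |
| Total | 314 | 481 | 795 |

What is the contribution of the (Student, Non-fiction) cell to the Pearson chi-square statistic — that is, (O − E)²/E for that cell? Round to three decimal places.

3.029

Row total (Student) = 186; column total (Non-fiction) = 481; N = 795.
Expected count E = 186 × 481 / 795 = 112.5358.
Contribution = (O − E)²/E = (131 − 112.5358)² / 112.5358 = 3.029.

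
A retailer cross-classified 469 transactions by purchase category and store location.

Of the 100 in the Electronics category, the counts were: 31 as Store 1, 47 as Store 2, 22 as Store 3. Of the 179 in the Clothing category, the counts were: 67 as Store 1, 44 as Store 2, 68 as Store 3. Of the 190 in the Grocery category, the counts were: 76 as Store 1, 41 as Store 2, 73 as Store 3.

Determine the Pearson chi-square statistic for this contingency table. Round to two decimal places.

23.74

Row totals: 100, 179, 190. Column totals: 174, 132, 163. Grand total N = 469.
Expected counts (row total × column total / N):
  Electronics, Store 1: 100×174/469 = 37.100
  Electronics, Store 2: 100×132/469 = 28.145
  Electronics, Store 3: 100×163/469 = 34.755
  Clothing, Store 1: 179×174/469 = 66.409
  Clothing, Store 2: 179×132/469 = 50.380
  Clothing, Store 3: 179×163/469 = 62.211
  Grocery, Store 1: 190×174/469 = 70.490
  Grocery, Store 2: 190×132/469 = 53.475
  Grocery, Store 3: 190×163/469 = 66.034
Contributions (O − E)²/E:
  (31 − 37.100)²/37.100 = 1.0030
  (47 − 28.145)²/28.145 = 12.6314
  (22 − 34.755)²/34.755 = 4.6811
  (67 − 66.409)²/66.409 = 0.0053
  (44 − 50.380)²/50.380 = 0.8079
  (68 − 62.211)²/62.211 = 0.5387
  (76 − 70.490)²/70.490 = 0.4307
  (41 − 53.475)²/53.475 = 2.9103
  (73 − 66.034)²/66.034 = 0.7349
χ² = 1.0030 + 12.6314 + 4.6811 + 0.0053 + 0.8079 + 0.5387 + 0.4307 + 2.9103 + 0.7349 = 23.74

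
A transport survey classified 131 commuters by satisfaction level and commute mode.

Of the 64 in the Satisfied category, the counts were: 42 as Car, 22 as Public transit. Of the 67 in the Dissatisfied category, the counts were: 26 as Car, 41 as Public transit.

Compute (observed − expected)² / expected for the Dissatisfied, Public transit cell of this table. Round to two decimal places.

Row total (Dissatisfied) = 67; column total (Public transit) = 63; N = 131.
Expected count E = 67 × 63 / 131 = 32.221.
Contribution = (O − E)²/E = (41 − 32.221)² / 32.221 = 2.39.

2.39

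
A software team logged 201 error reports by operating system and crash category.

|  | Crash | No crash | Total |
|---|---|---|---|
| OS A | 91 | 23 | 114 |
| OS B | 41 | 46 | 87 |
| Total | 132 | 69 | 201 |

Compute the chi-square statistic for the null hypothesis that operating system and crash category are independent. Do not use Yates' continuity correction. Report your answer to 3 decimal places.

23.401

Grand total N = 201.
Expected counts (row total × column total / N):
  OS A, Crash: 114×132/201 = 74.8657
  OS A, No crash: 114×69/201 = 39.1343
  OS B, Crash: 87×132/201 = 57.1343
  OS B, No crash: 87×69/201 = 29.8657
Contributions (O − E)²/E:
  (91 − 74.8657)²/74.8657 = 3.4771
  (23 − 39.1343)²/39.1343 = 6.6519
  (41 − 57.1343)²/57.1343 = 4.5562
  (46 − 29.8657)²/29.8657 = 8.7162
χ² = 3.4771 + 6.6519 + 4.5562 + 8.7162 = 23.401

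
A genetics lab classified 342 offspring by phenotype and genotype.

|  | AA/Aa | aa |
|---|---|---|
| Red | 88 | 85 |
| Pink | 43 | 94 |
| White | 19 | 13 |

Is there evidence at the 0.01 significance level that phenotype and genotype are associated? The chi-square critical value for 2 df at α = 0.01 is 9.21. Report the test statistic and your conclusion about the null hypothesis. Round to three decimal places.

15.234; reject H₀

Row totals: 173, 137, 32. Column totals: 150, 192. Grand total N = 342.
Expected counts (row total × column total / N):
  Red, AA/Aa: 173×150/342 = 75.8772
  Red, aa: 173×192/342 = 97.1228
  Pink, AA/Aa: 137×150/342 = 60.0877
  Pink, aa: 137×192/342 = 76.9123
  White, AA/Aa: 32×150/342 = 14.0351
  White, aa: 32×192/342 = 17.9649
Contributions (O − E)²/E:
  (88 − 75.8772)²/75.8772 = 1.9368
  (85 − 97.1228)²/97.1228 = 1.5132
  (43 − 60.0877)²/60.0877 = 4.8594
  (94 − 76.9123)²/76.9123 = 3.7964
  (19 − 14.0351)²/14.0351 = 1.7563
  (13 − 17.9649)²/17.9649 = 1.3721
χ² = 1.9368 + 1.5132 + 4.8594 + 3.7964 + 1.7563 + 1.3721 = 15.234
df = (3−1)(2−1) = 2. Since 15.234 > 9.21, reject the null hypothesis of independence at α = 0.01.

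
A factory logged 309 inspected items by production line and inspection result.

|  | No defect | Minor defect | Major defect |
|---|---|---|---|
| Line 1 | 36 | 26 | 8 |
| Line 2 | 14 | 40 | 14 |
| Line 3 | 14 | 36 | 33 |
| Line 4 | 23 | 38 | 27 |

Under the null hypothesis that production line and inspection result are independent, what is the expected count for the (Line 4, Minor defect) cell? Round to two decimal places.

Row total (Line 4) = 88; column total (Minor defect) = 140; grand total N = 309.
Expected count = (row total × column total) / N = 88 × 140 / 309 = 39.87.

39.87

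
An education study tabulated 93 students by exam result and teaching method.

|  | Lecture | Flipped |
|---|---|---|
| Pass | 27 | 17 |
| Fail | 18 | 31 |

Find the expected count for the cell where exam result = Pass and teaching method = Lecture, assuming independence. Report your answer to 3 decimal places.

21.290

Row total (Pass) = 44; column total (Lecture) = 45; grand total N = 93.
Expected count = (row total × column total) / N = 44 × 45 / 93 = 21.290.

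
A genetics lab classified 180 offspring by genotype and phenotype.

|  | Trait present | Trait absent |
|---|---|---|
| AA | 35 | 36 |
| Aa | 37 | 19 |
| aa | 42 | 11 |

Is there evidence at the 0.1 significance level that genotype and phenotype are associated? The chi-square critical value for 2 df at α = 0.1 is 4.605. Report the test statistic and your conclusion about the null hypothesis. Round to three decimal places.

11.984; reject H₀

Row totals: 71, 56, 53. Column totals: 114, 66. Grand total N = 180.
Expected counts (row total × column total / N):
  AA, Trait present: 71×114/180 = 44.96667
  AA, Trait absent: 71×66/180 = 26.03333
  Aa, Trait present: 56×114/180 = 35.46667
  Aa, Trait absent: 56×66/180 = 20.53333
  aa, Trait present: 53×114/180 = 33.56667
  aa, Trait absent: 53×66/180 = 19.43333
Contributions (O − E)²/E:
  (35 − 44.96667)²/44.96667 = 2.2091
  (36 − 26.03333)²/26.03333 = 3.8157
  (37 − 35.46667)²/35.46667 = 0.0663
  (19 − 20.53333)²/20.53333 = 0.1145
  (42 − 33.56667)²/33.56667 = 2.1188
  (11 − 19.43333)²/19.43333 = 3.6597
χ² = 2.2091 + 3.8157 + 0.0663 + 0.1145 + 2.1188 + 3.6597 = 11.984
df = (3−1)(2−1) = 2. Since 11.984 > 4.605, reject the null hypothesis of independence at α = 0.1.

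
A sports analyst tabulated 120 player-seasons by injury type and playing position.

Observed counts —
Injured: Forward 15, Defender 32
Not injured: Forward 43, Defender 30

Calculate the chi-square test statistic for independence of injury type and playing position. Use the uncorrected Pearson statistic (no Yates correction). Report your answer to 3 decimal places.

Row totals: 47, 73. Column totals: 58, 62. Grand total N = 120.
Expected counts (row total × column total / N):
  Injured, Forward: 47×58/120 = 22.7167
  Injured, Defender: 47×62/120 = 24.2833
  Not injured, Forward: 73×58/120 = 35.2833
  Not injured, Defender: 73×62/120 = 37.7167
Contributions (O − E)²/E:
  (15 − 22.7167)²/22.7167 = 2.6213
  (32 − 24.2833)²/24.2833 = 2.4522
  (43 − 35.2833)²/35.2833 = 1.6877
  (30 − 37.7167)²/37.7167 = 1.5788
χ² = 2.6213 + 2.4522 + 1.6877 + 1.5788 = 8.340

8.340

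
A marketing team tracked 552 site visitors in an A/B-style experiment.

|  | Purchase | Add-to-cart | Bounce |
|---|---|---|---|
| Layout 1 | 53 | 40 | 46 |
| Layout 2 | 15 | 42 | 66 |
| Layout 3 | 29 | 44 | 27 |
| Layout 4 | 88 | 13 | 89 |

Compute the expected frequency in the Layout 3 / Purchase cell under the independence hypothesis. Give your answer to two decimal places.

Row total (Layout 3) = 100; column total (Purchase) = 185; grand total N = 552.
Expected count = (row total × column total) / N = 100 × 185 / 552 = 33.51.

33.51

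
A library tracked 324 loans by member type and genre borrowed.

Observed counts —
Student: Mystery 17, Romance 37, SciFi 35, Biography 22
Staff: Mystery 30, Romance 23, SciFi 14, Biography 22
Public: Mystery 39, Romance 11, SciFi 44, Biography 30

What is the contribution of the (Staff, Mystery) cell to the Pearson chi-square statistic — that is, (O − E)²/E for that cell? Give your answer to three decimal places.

1.721

Row total (Staff) = 89; column total (Mystery) = 86; N = 324.
Expected count E = 89 × 86 / 324 = 23.6235.
Contribution = (O − E)²/E = (30 − 23.6235)² / 23.6235 = 1.721.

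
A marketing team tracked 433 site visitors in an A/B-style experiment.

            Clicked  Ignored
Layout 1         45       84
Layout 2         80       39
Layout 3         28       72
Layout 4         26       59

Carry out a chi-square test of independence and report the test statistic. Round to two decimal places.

46.49

Row totals: 129, 119, 100, 85. Column totals: 179, 254. Grand total N = 433.
Expected counts (row total × column total / N):
  Layout 1, Clicked: 129×179/433 = 53.3279
  Layout 1, Ignored: 129×254/433 = 75.6721
  Layout 2, Clicked: 119×179/433 = 49.1940
  Layout 2, Ignored: 119×254/433 = 69.8060
  Layout 3, Clicked: 100×179/433 = 41.3395
  Layout 3, Ignored: 100×254/433 = 58.6605
  Layout 4, Clicked: 85×179/433 = 35.1386
  Layout 4, Ignored: 85×254/433 = 49.8614
Contributions (O − E)²/E:
  (45 − 53.3279)²/53.3279 = 1.3005
  (84 − 75.6721)²/75.6721 = 0.9165
  (80 − 49.1940)²/49.1940 = 19.2912
  (39 − 69.8060)²/69.8060 = 13.5950
  (28 − 41.3395)²/41.3395 = 4.3044
  (72 − 58.6605)²/58.6605 = 3.0334
  (26 − 35.1386)²/35.1386 = 2.3767
  (59 − 49.8614)²/49.8614 = 1.6749
χ² = 1.3005 + 0.9165 + 19.2912 + 13.5950 + 4.3044 + 3.0334 + 2.3767 + 1.6749 = 46.49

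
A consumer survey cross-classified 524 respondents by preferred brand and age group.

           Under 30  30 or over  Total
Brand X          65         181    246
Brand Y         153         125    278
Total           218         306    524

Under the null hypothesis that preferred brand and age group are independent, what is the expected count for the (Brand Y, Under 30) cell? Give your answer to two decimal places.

Row total (Brand Y) = 278; column total (Under 30) = 218; grand total N = 524.
Expected count = (row total × column total) / N = 278 × 218 / 524 = 115.66.

115.66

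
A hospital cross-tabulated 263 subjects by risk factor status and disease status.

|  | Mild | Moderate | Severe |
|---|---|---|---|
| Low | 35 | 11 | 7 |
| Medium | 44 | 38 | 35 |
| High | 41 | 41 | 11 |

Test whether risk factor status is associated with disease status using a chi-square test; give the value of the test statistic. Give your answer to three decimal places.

22.093

Row totals: 53, 117, 93. Column totals: 120, 90, 53. Grand total N = 263.
Expected counts (row total × column total / N):
  Low, Mild: 53×120/263 = 24.1825
  Low, Moderate: 53×90/263 = 18.1369
  Low, Severe: 53×53/263 = 10.6806
  Medium, Mild: 117×120/263 = 53.3840
  Medium, Moderate: 117×90/263 = 40.0380
  Medium, Severe: 117×53/263 = 23.5779
  High, Mild: 93×120/263 = 42.4335
  High, Moderate: 93×90/263 = 31.8251
  High, Severe: 93×53/263 = 18.7414
Contributions (O − E)²/E:
  (35 − 24.1825)²/24.1825 = 4.8390
  (11 − 18.1369)²/18.1369 = 2.8084
  (7 − 10.6806)²/10.6806 = 1.2684
  (44 − 53.3840)²/53.3840 = 1.6495
  (38 − 40.0380)²/40.0380 = 0.1037
  (35 − 23.5779)²/23.5779 = 5.5333
  (41 − 42.4335)²/42.4335 = 0.0484
  (41 − 31.8251)²/31.8251 = 2.6450
  (11 − 18.7414)²/18.7414 = 3.1977
χ² = 4.8390 + 2.8084 + 1.2684 + 1.6495 + 0.1037 + 5.5333 + 0.0484 + 2.6450 + 3.1977 = 22.093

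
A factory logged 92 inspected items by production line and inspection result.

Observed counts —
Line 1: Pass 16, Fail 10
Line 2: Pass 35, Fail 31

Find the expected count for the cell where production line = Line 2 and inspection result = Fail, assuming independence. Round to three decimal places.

Row total (Line 2) = 66; column total (Fail) = 41; grand total N = 92.
Expected count = (row total × column total) / N = 66 × 41 / 92 = 29.413.

29.413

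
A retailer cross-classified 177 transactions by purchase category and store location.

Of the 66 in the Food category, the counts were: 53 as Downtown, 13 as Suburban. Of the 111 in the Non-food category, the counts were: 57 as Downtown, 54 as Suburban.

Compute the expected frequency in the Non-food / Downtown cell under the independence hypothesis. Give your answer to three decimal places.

68.983

Row total (Non-food) = 111; column total (Downtown) = 110; grand total N = 177.
Expected count = (row total × column total) / N = 111 × 110 / 177 = 68.983.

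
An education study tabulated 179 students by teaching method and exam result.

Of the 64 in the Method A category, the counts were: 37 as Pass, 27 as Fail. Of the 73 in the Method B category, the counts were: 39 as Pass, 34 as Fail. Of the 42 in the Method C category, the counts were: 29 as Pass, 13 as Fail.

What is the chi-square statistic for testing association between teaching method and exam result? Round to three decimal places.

2.713

Row totals: 64, 73, 42. Column totals: 105, 74. Grand total N = 179.
Expected counts (row total × column total / N):
  Method A, Pass: 64×105/179 = 37.5419
  Method A, Fail: 64×74/179 = 26.4581
  Method B, Pass: 73×105/179 = 42.8212
  Method B, Fail: 73×74/179 = 30.1788
  Method C, Pass: 42×105/179 = 24.6369
  Method C, Fail: 42×74/179 = 17.3631
Contributions (O − E)²/E:
  (37 − 37.5419)²/37.5419 = 0.0078
  (27 − 26.4581)²/26.4581 = 0.0111
  (39 − 42.8212)²/42.8212 = 0.3410
  (34 − 30.1788)²/30.1788 = 0.4838
  (29 − 24.6369)²/24.6369 = 0.7727
  (13 − 17.3631)²/17.3631 = 1.0964
χ² = 0.0078 + 0.0111 + 0.3410 + 0.4838 + 0.7727 + 1.0964 = 2.713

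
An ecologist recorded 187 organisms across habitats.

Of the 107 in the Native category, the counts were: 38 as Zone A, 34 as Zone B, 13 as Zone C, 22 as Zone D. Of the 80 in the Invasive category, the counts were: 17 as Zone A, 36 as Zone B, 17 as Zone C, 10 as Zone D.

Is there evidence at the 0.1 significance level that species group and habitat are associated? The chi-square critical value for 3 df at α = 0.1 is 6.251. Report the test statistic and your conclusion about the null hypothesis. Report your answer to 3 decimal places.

9.406; reject H₀

Row totals: 107, 80. Column totals: 55, 70, 30, 32. Grand total N = 187.
Expected counts (row total × column total / N):
  Native, Zone A: 107×55/187 = 31.47059
  Native, Zone B: 107×70/187 = 40.05348
  Native, Zone C: 107×30/187 = 17.16578
  Native, Zone D: 107×32/187 = 18.31016
  Invasive, Zone A: 80×55/187 = 23.52941
  Invasive, Zone B: 80×70/187 = 29.94652
  Invasive, Zone C: 80×30/187 = 12.83422
  Invasive, Zone D: 80×32/187 = 13.68984
Contributions (O − E)²/E:
  (38 − 31.47059)²/31.47059 = 1.3547
  (34 − 40.05348)²/40.05348 = 0.9149
  (13 − 17.16578)²/17.16578 = 1.0109
  (22 − 18.31016)²/18.31016 = 0.7436
  (17 − 23.52941)²/23.52941 = 1.8119
  (36 − 29.94652)²/29.94652 = 1.2237
  (17 − 12.83422)²/12.83422 = 1.3521
  (10 − 13.68984)²/13.68984 = 0.9945
χ² = 1.3547 + 0.9149 + 1.0109 + 0.7436 + 1.8119 + 1.2237 + 1.3521 + 0.9945 = 9.406
df = (2−1)(4−1) = 3. Since 9.406 > 6.251, reject the null hypothesis of independence at α = 0.1.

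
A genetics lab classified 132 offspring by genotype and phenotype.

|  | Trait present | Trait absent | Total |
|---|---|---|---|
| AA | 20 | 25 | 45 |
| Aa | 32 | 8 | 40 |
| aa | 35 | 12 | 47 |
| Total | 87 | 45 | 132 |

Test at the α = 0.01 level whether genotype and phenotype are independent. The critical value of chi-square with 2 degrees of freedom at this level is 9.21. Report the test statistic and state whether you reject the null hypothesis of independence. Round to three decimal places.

14.294; reject H₀

Grand total N = 132.
Expected counts (row total × column total / N):
  AA, Trait present: 45×87/132 = 29.6591
  AA, Trait absent: 45×45/132 = 15.3409
  Aa, Trait present: 40×87/132 = 26.3636
  Aa, Trait absent: 40×45/132 = 13.6364
  aa, Trait present: 47×87/132 = 30.9773
  aa, Trait absent: 47×45/132 = 16.0227
Contributions (O − E)²/E:
  (20 − 29.6591)²/29.6591 = 3.1457
  (25 − 15.3409)²/15.3409 = 6.0817
  (32 − 26.3636)²/26.3636 = 1.2050
  (8 − 13.6364)²/13.6364 = 2.3297
  (35 − 30.9773)²/30.9773 = 0.5224
  (12 − 16.0227)²/16.0227 = 1.0099
χ² = 3.1457 + 6.0817 + 1.2050 + 2.3297 + 0.5224 + 1.0099 = 14.294
df = (3−1)(2−1) = 2. Since 14.294 > 9.21, reject the null hypothesis of independence at α = 0.01.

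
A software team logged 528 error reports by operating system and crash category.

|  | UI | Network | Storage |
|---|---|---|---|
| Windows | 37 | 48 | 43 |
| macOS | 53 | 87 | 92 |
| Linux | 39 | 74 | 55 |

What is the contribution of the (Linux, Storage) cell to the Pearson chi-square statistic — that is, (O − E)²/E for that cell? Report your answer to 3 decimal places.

0.492

Row total (Linux) = 168; column total (Storage) = 190; N = 528.
Expected count E = 168 × 190 / 528 = 60.4545.
Contribution = (O − E)²/E = (55 − 60.4545)² / 60.4545 = 0.492.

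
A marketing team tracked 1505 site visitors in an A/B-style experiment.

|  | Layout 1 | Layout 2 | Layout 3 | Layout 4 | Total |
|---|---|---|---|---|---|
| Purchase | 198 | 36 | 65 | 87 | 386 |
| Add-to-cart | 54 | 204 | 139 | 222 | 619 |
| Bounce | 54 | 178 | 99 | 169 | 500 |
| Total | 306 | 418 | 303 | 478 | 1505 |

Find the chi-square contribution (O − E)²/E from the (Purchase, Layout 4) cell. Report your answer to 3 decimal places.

10.336

Row total (Purchase) = 386; column total (Layout 4) = 478; N = 1505.
Expected count E = 386 × 478 / 1505 = 122.5967.
Contribution = (O − E)²/E = (87 − 122.5967)² / 122.5967 = 10.336.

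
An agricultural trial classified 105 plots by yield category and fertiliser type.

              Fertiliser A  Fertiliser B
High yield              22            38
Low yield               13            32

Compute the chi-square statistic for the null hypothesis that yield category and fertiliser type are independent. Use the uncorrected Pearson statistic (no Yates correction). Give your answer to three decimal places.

0.700

Row totals: 60, 45. Column totals: 35, 70. Grand total N = 105.
Expected counts (row total × column total / N):
  High yield, Fertiliser A: 60×35/105 = 20.0000
  High yield, Fertiliser B: 60×70/105 = 40.0000
  Low yield, Fertiliser A: 45×35/105 = 15.0000
  Low yield, Fertiliser B: 45×70/105 = 30.0000
Contributions (O − E)²/E:
  (22 − 20.0000)²/20.0000 = 0.2000
  (38 − 40.0000)²/40.0000 = 0.1000
  (13 − 15.0000)²/15.0000 = 0.2667
  (32 − 30.0000)²/30.0000 = 0.1333
χ² = 0.2000 + 0.1000 + 0.2667 + 0.1333 = 0.700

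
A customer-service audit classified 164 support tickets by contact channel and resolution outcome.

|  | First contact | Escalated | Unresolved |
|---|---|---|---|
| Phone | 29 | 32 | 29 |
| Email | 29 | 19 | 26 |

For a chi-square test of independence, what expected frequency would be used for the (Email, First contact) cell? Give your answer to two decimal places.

Row total (Email) = 74; column total (First contact) = 58; grand total N = 164.
Expected count = (row total × column total) / N = 74 × 58 / 164 = 26.17.

26.17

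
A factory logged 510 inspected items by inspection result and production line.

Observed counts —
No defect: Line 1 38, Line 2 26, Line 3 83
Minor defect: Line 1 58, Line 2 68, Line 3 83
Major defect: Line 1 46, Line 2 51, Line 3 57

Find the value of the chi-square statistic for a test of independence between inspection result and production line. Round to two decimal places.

16.64

Row totals: 147, 209, 154. Column totals: 142, 145, 223. Grand total N = 510.
Expected counts (row total × column total / N):
  No defect, Line 1: 147×142/510 = 40.929
  No defect, Line 2: 147×145/510 = 41.794
  No defect, Line 3: 147×223/510 = 64.276
  Minor defect, Line 1: 209×142/510 = 58.192
  Minor defect, Line 2: 209×145/510 = 59.422
  Minor defect, Line 3: 209×223/510 = 91.386
  Major defect, Line 1: 154×142/510 = 42.878
  Major defect, Line 2: 154×145/510 = 43.784
  Major defect, Line 3: 154×223/510 = 67.337
Contributions (O − E)²/E:
  (38 − 40.929)²/40.929 = 0.2096
  (26 − 41.794)²/41.794 = 5.9686
  (83 − 64.276)²/64.276 = 5.4544
  (58 − 58.192)²/58.192 = 0.0006
  (68 − 59.422)²/59.422 = 1.2383
  (83 − 91.386)²/91.386 = 0.7695
  (46 − 42.878)²/42.878 = 0.2273
  (51 − 43.784)²/43.784 = 1.1893
  (57 − 67.337)²/67.337 = 1.5868
χ² = 0.2096 + 5.9686 + 5.4544 + 0.0006 + 1.2383 + 0.7695 + 0.2273 + 1.1893 + 1.5868 = 16.64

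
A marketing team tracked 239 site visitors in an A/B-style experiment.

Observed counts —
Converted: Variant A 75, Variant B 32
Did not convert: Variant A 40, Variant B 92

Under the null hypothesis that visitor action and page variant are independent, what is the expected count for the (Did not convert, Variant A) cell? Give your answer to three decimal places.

Row total (Did not convert) = 132; column total (Variant A) = 115; grand total N = 239.
Expected count = (row total × column total) / N = 132 × 115 / 239 = 63.515.

63.515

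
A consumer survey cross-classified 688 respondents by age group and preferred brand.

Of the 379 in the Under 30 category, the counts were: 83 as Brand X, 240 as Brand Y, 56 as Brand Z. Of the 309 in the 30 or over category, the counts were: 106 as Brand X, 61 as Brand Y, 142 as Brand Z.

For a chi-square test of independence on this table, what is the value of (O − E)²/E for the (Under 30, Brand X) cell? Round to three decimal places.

Row total (Under 30) = 379; column total (Brand X) = 189; N = 688.
Expected count E = 379 × 189 / 688 = 104.1148.
Contribution = (O − E)²/E = (83 − 104.1148)² / 104.1148 = 4.282.

4.282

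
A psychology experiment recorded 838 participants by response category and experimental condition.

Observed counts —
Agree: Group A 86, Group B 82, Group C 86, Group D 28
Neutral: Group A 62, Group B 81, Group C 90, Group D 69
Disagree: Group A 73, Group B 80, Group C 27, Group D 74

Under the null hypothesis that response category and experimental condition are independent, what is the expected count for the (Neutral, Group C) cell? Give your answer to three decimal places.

73.158

Row total (Neutral) = 302; column total (Group C) = 203; grand total N = 838.
Expected count = (row total × column total) / N = 302 × 203 / 838 = 73.158.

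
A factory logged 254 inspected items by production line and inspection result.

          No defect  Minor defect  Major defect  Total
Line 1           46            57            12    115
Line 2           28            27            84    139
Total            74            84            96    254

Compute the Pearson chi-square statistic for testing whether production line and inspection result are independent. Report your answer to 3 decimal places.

Grand total N = 254.
Expected counts (row total × column total / N):
  Line 1, No defect: 115×74/254 = 33.5039
  Line 1, Minor defect: 115×84/254 = 38.0315
  Line 1, Major defect: 115×96/254 = 43.4646
  Line 2, No defect: 139×74/254 = 40.4961
  Line 2, Minor defect: 139×84/254 = 45.9685
  Line 2, Major defect: 139×96/254 = 52.5354
Contributions (O − E)²/E:
  (46 − 33.5039)²/33.5039 = 4.6607
  (57 − 38.0315)²/38.0315 = 9.4607
  (12 − 43.4646)²/43.4646 = 22.7776
  (28 − 40.4961)²/40.4961 = 3.8560
  (27 − 45.9685)²/45.9685 = 7.8272
  (84 − 52.5354)²/52.5354 = 18.8448
χ² = 4.6607 + 9.4607 + 22.7776 + 3.8560 + 7.8272 + 18.8448 = 67.427

67.427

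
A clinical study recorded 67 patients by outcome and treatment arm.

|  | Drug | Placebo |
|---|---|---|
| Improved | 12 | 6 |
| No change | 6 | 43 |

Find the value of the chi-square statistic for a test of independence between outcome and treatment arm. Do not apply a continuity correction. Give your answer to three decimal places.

Row totals: 18, 49. Column totals: 18, 49. Grand total N = 67.
Expected counts (row total × column total / N):
  Improved, Drug: 18×18/67 = 4.8358
  Improved, Placebo: 18×49/67 = 13.1642
  No change, Drug: 49×18/67 = 13.1642
  No change, Placebo: 49×49/67 = 35.8358
Contributions (O − E)²/E:
  (12 − 4.8358)²/4.8358 = 10.6137
  (6 − 13.1642)²/13.1642 = 3.8989
  (6 − 13.1642)²/13.1642 = 3.8989
  (43 − 35.8358)²/35.8358 = 1.4322
χ² = 10.6137 + 3.8989 + 3.8989 + 1.4322 = 19.844

19.844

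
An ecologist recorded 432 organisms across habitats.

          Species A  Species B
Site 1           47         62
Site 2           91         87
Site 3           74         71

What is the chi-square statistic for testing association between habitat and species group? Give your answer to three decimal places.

2.069

Row totals: 109, 178, 145. Column totals: 212, 220. Grand total N = 432.
Expected counts (row total × column total / N):
  Site 1, Species A: 109×212/432 = 53.4907
  Site 1, Species B: 109×220/432 = 55.5093
  Site 2, Species A: 178×212/432 = 87.3519
  Site 2, Species B: 178×220/432 = 90.6481
  Site 3, Species A: 145×212/432 = 71.1574
  Site 3, Species B: 145×220/432 = 73.8426
Contributions (O − E)²/E:
  (47 − 53.4907)²/53.4907 = 0.7876
  (62 − 55.5093)²/55.5093 = 0.7590
  (91 − 87.3519)²/87.3519 = 0.1524
  (87 − 90.6481)²/90.6481 = 0.1468
  (74 − 71.1574)²/71.1574 = 0.1136
  (71 − 73.8426)²/73.8426 = 0.1094
χ² = 0.7876 + 0.7590 + 0.1524 + 0.1468 + 0.1136 + 0.1094 = 2.069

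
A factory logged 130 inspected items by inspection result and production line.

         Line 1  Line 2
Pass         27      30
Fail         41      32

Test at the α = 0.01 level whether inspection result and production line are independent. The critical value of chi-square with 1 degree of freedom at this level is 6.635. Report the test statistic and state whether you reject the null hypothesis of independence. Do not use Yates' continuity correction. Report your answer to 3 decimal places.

Row totals: 57, 73. Column totals: 68, 62. Grand total N = 130.
Expected counts (row total × column total / N):
  Pass, Line 1: 57×68/130 = 29.8154
  Pass, Line 2: 57×62/130 = 27.1846
  Fail, Line 1: 73×68/130 = 38.1846
  Fail, Line 2: 73×62/130 = 34.8154
Contributions (O − E)²/E:
  (27 − 29.8154)²/29.8154 = 0.2659
  (30 − 27.1846)²/27.1846 = 0.2916
  (41 − 38.1846)²/38.1846 = 0.2076
  (32 − 34.8154)²/34.8154 = 0.2277
χ² = 0.2659 + 0.2916 + 0.2076 + 0.2277 = 0.993
df = (2−1)(2−1) = 1. Since 0.993 < 6.635, fail to reject the null hypothesis of independence at α = 0.01.

0.993; fail to reject H₀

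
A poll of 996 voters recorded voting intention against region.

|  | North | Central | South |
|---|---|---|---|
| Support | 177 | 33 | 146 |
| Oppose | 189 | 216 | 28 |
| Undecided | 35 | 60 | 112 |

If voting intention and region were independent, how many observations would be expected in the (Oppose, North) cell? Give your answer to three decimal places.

Row total (Oppose) = 433; column total (North) = 401; grand total N = 996.
Expected count = (row total × column total) / N = 433 × 401 / 996 = 174.330.

174.330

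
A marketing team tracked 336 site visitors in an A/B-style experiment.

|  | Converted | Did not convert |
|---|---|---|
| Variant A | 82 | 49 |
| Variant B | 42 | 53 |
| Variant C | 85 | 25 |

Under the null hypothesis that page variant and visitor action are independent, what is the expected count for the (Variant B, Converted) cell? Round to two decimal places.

Row total (Variant B) = 95; column total (Converted) = 209; grand total N = 336.
Expected count = (row total × column total) / N = 95 × 209 / 336 = 59.09.

59.09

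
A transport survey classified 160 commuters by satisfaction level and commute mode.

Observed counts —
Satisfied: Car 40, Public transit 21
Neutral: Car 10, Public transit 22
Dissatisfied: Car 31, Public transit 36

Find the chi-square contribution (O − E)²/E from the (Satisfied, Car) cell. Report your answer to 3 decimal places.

2.693

Row total (Satisfied) = 61; column total (Car) = 81; N = 160.
Expected count E = 61 × 81 / 160 = 30.8813.
Contribution = (O − E)²/E = (40 − 30.8813)² / 30.8813 = 2.693.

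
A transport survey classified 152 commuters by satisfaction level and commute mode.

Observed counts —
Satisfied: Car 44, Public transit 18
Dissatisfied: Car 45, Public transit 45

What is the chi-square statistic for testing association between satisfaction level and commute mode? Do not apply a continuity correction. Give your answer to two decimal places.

6.65

Row totals: 62, 90. Column totals: 89, 63. Grand total N = 152.
Expected counts (row total × column total / N):
  Satisfied, Car: 62×89/152 = 36.303
  Satisfied, Public transit: 62×63/152 = 25.697
  Dissatisfied, Car: 90×89/152 = 52.697
  Dissatisfied, Public transit: 90×63/152 = 37.303
Contributions (O − E)²/E:
  (44 − 36.303)²/36.303 = 1.6319
  (18 − 25.697)²/25.697 = 2.3055
  (45 − 52.697)²/52.697 = 1.1242
  (45 − 37.303)²/37.303 = 1.5882
χ² = 1.6319 + 2.3055 + 1.1242 + 1.5882 = 6.65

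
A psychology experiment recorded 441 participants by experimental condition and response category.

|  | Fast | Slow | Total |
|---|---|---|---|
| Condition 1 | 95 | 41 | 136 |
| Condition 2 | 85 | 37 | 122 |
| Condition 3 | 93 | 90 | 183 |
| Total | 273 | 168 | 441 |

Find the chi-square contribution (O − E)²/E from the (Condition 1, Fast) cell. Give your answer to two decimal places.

1.39

Row total (Condition 1) = 136; column total (Fast) = 273; N = 441.
Expected count E = 136 × 273 / 441 = 84.190.
Contribution = (O − E)²/E = (95 − 84.190)² / 84.190 = 1.39.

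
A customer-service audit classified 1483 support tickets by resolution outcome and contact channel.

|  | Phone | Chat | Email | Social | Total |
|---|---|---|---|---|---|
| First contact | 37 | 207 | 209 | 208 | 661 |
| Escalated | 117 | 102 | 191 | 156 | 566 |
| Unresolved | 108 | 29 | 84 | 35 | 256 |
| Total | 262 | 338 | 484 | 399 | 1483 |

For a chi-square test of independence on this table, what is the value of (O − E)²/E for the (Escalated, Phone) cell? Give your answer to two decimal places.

Row total (Escalated) = 566; column total (Phone) = 262; N = 1483.
Expected count E = 566 × 262 / 1483 = 99.99461.
Contribution = (O − E)²/E = (117 − 99.99461)² / 99.99461 = 2.89.

2.89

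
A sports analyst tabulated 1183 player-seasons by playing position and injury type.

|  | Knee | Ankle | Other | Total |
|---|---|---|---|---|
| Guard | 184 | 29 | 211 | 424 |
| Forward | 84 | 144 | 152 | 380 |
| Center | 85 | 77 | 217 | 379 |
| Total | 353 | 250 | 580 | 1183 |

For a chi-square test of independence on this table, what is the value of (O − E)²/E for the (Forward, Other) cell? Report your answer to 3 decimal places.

6.317

Row total (Forward) = 380; column total (Other) = 580; N = 1183.
Expected count E = 380 × 580 / 1183 = 186.3060.
Contribution = (O − E)²/E = (152 − 186.3060)² / 186.3060 = 6.317.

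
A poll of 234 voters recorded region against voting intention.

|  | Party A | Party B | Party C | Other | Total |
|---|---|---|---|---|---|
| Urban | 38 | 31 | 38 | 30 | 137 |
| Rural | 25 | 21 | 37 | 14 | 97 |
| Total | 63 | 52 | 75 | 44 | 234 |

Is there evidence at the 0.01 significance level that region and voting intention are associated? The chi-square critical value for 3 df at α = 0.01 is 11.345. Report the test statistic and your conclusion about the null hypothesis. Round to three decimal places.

Grand total N = 234.
Expected counts (row total × column total / N):
  Urban, Party A: 137×63/234 = 36.8846
  Urban, Party B: 137×52/234 = 30.4444
  Urban, Party C: 137×75/234 = 43.9103
  Urban, Other: 137×44/234 = 25.7607
  Rural, Party A: 97×63/234 = 26.1154
  Rural, Party B: 97×52/234 = 21.5556
  Rural, Party C: 97×75/234 = 31.0897
  Rural, Other: 97×44/234 = 18.2393
Contributions (O − E)²/E:
  (38 − 36.8846)²/36.8846 = 0.0337
  (31 − 30.4444)²/30.4444 = 0.0101
  (38 − 43.9103)²/43.9103 = 0.7955
  (30 − 25.7607)²/25.7607 = 0.6976
  (25 − 26.1154)²/26.1154 = 0.0476
  (21 − 21.5556)²/21.5556 = 0.0143
  (37 − 31.0897)²/31.0897 = 1.1236
  (14 − 18.2393)²/18.2393 = 0.9853
χ² = 0.0337 + 0.0101 + 0.7955 + 0.6976 + 0.0476 + 0.0143 + 1.1236 + 0.9853 = 3.708
df = (2−1)(4−1) = 3. Since 3.708 < 11.345, fail to reject the null hypothesis of independence at α = 0.01.

3.708; fail to reject H₀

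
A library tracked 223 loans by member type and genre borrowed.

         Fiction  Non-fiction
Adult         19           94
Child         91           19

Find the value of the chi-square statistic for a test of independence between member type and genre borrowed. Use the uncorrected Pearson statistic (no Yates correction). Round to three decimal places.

96.883

Row totals: 113, 110. Column totals: 110, 113. Grand total N = 223.
Expected counts (row total × column total / N):
  Adult, Fiction: 113×110/223 = 55.73991
  Adult, Non-fiction: 113×113/223 = 57.26009
  Child, Fiction: 110×110/223 = 54.26009
  Child, Non-fiction: 110×113/223 = 55.73991
Contributions (O − E)²/E:
  (19 − 55.73991)²/55.73991 = 24.2164
  (94 − 57.26009)²/57.26009 = 23.5735
  (91 − 54.26009)²/54.26009 = 24.8769
  (19 − 55.73991)²/55.73991 = 24.2164
χ² = 24.2164 + 23.5735 + 24.8769 + 24.2164 = 96.883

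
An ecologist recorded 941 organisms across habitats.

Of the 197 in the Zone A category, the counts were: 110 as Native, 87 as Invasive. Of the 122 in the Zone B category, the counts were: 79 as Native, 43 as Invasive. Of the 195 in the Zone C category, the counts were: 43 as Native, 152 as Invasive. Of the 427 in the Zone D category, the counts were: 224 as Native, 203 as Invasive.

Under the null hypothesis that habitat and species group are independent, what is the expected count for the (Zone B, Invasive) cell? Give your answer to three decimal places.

Row total (Zone B) = 122; column total (Invasive) = 485; grand total N = 941.
Expected count = (row total × column total) / N = 122 × 485 / 941 = 62.880.

62.880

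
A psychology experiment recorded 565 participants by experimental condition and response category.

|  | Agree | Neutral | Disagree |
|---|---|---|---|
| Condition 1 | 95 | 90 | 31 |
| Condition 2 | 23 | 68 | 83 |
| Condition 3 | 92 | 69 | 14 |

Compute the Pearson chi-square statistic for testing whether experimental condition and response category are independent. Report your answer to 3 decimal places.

112.260

Row totals: 216, 174, 175. Column totals: 210, 227, 128. Grand total N = 565.
Expected counts (row total × column total / N):
  Condition 1, Agree: 216×210/565 = 80.28319
  Condition 1, Neutral: 216×227/565 = 86.78230
  Condition 1, Disagree: 216×128/565 = 48.93451
  Condition 2, Agree: 174×210/565 = 64.67257
  Condition 2, Neutral: 174×227/565 = 69.90796
  Condition 2, Disagree: 174×128/565 = 39.41947
  Condition 3, Agree: 175×210/565 = 65.04425
  Condition 3, Neutral: 175×227/565 = 70.30973
  Condition 3, Disagree: 175×128/565 = 39.64602
Contributions (O − E)²/E:
  (95 − 80.28319)²/80.28319 = 2.6978
  (90 − 86.78230)²/86.78230 = 0.1193
  (31 − 48.93451)²/48.93451 = 6.5730
  (23 − 64.67257)²/64.67257 = 26.8522
  (68 − 69.90796)²/69.90796 = 0.0521
  (83 − 39.41947)²/39.41947 = 48.1808
  (92 − 65.04425)²/65.04425 = 11.1710
  (69 − 70.30973)²/70.30973 = 0.0244
  (14 − 39.64602)²/39.64602 = 16.5898
χ² = 2.6978 + 0.1193 + 6.5730 + 26.8522 + 0.0521 + 48.1808 + 11.1710 + 0.0244 + 16.5898 = 112.260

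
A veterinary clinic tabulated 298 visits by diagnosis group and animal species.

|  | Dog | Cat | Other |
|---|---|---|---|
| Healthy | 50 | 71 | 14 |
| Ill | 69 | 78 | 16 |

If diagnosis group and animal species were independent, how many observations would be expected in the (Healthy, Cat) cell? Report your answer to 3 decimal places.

Row total (Healthy) = 135; column total (Cat) = 149; grand total N = 298.
Expected count = (row total × column total) / N = 135 × 149 / 298 = 67.500.

67.500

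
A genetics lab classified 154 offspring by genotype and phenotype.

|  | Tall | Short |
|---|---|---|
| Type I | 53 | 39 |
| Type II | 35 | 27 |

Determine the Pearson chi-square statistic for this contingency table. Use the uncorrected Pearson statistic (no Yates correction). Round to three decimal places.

Row totals: 92, 62. Column totals: 88, 66. Grand total N = 154.
Expected counts (row total × column total / N):
  Type I, Tall: 92×88/154 = 52.5714
  Type I, Short: 92×66/154 = 39.4286
  Type II, Tall: 62×88/154 = 35.4286
  Type II, Short: 62×66/154 = 26.5714
Contributions (O − E)²/E:
  (53 − 52.5714)²/52.5714 = 0.0035
  (39 − 39.4286)²/39.4286 = 0.0047
  (35 − 35.4286)²/35.4286 = 0.0052
  (27 − 26.5714)²/26.5714 = 0.0069
χ² = 0.0035 + 0.0047 + 0.0052 + 0.0069 = 0.020

0.020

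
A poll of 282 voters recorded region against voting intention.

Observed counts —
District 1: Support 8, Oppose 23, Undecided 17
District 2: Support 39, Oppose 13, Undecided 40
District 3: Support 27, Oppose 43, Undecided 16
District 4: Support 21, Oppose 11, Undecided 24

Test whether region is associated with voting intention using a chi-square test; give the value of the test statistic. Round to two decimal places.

Row totals: 48, 92, 86, 56. Column totals: 95, 90, 97. Grand total N = 282.
Expected counts (row total × column total / N):
  District 1, Support: 48×95/282 = 16.170
  District 1, Oppose: 48×90/282 = 15.319
  District 1, Undecided: 48×97/282 = 16.511
  District 2, Support: 92×95/282 = 30.993
  District 2, Oppose: 92×90/282 = 29.362
  District 2, Undecided: 92×97/282 = 31.645
  District 3, Support: 86×95/282 = 28.972
  District 3, Oppose: 86×90/282 = 27.447
  District 3, Undecided: 86×97/282 = 29.582
  District 4, Support: 56×95/282 = 18.865
  District 4, Oppose: 56×90/282 = 17.872
  District 4, Undecided: 56×97/282 = 19.262
Contributions (O − E)²/E:
  (8 − 16.170)²/16.170 = 4.1279
  (23 − 15.319)²/15.319 = 3.8513
  (17 − 16.511)²/16.511 = 0.0145
  (39 − 30.993)²/30.993 = 2.0686
  (13 − 29.362)²/29.362 = 9.1177
  (40 − 31.645)²/31.645 = 2.2059
  (27 − 28.972)²/28.972 = 0.1342
  (43 − 27.447)²/27.447 = 8.8132
  (16 − 29.582)²/29.582 = 6.2359
  (21 − 18.865)²/18.865 = 0.2416
  (11 − 17.872)²/17.872 = 2.6424
  (24 − 19.262)²/19.262 = 1.1654
χ² = 4.1279 + 3.8513 + 0.0145 + 2.0686 + 9.1177 + 2.2059 + 0.1342 + 8.8132 + 6.2359 + 0.2416 + 2.6424 + 1.1654 = 40.62

40.62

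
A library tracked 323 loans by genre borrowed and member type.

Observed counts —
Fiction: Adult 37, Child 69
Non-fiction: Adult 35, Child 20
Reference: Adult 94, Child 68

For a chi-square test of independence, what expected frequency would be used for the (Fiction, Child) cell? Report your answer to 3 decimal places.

51.523

Row total (Fiction) = 106; column total (Child) = 157; grand total N = 323.
Expected count = (row total × column total) / N = 106 × 157 / 323 = 51.523.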